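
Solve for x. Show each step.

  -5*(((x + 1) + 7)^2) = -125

Step 1. [-5*(((x + 1) + 7)^2) = -125] divide by the outer -5. So div: ((x + 1) + 7)^2 = 25.
Step 2. [((x + 1) + 7)^2 = 25] √ both sides: 25 ≥ 0 gives two branches, so sqrt: (x + 1) + 7 = 5 or -5.
Step 3. [(x + 1) + 7 = 5 or -5] 7 comes off first (subtract 7), so sub: x + 1 = -2 or -12.
Step 4. [x + 1 = -2 or -12] +1 is outermost — subtract 1 both sides. So sub: x = -3 or -13.

Answer: x ∈ {-13, -3}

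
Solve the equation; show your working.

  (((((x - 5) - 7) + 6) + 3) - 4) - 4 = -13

Step 1. [(((((x - 5) - 7) + 6) + 3) - 4) - 4 = -13] 4 comes off first (add 4) ⇒ sub: ((((x - 5) - 7) + 6) + 3) - 4 = -9.
Step 2. [((((x - 5) - 7) + 6) + 3) - 4 = -9] 4 comes off first (add 4) ⇒ sub: (((x - 5) - 7) + 6) + 3 = -5.
Step 3. [(((x - 5) - 7) + 6) + 3 = -5] +3 is outermost — subtract 3 both sides. So sub: ((x - 5) - 7) + 6 = -8.
Step 4. [((x - 5) - 7) + 6 = -8] 6 comes off first (subtract 6), so sub: (x - 5) - 7 = -14.
Step 5. [(x - 5) - 7 = -14] peel the -7: add 7 from each side, so sub: x - 5 = -7.
Step 6. [x - 5 = -7] -5 is outermost — add 5 both sides, so sub: x = -2.

Answer: x ∈ {-2}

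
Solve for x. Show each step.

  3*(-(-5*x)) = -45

Step 1. [3*(-(-5*x)) = -45] leading coefficient 3: divide by 3 ⇒ div: -(-5*x) = -15.
Step 2. [-(-5*x) = -15] flip signs both sides. So neg: -5*x = 15.
Step 3. [-5*x = 15] leading coefficient -5: divide by -5. So div: x = -3.

Answer: x ∈ {-3}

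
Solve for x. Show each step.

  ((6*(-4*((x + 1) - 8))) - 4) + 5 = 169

Step 1. [((6*(-4*((x + 1) - 8))) - 4) + 5 = 169] +5 is outermost — subtract 5 both sides ⇒ sub: (6*(-4*((x + 1) - 8))) - 4 = 164.
Step 2. [(6*(-4*((x + 1) - 8))) - 4 = 164] peel the -4: add 4 from each side. So sub: 6*(-4*((x + 1) - 8)) = 168.
Step 3. [6*(-4*((x + 1) - 8)) = 168] 6 out front; divide by 6, so div: -4*((x + 1) - 8) = 28.
Step 4. [-4*((x + 1) - 8) = 28] -4 out front; divide by -4 ⇒ div: (x + 1) - 8 = -7.
Step 5. [(x + 1) - 8 = -7] add 8: x sits inside (… - 8) ⇒ sub: x + 1 = 1.
Step 6. [x + 1 = 1] 1 comes off first (subtract 1) ⇒ sub: x = 0.

Answer: x ∈ {0}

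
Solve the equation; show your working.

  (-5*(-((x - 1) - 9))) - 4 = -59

Step 1. [(-5*(-((x - 1) - 9))) - 4 = -59] peel the -4: add 4 from each side, so sub: -5*(-((x - 1) - 9)) = -55.
Step 2. [-5*(-((x - 1) - 9)) = -55] -5·(inner) — divide through by -5. So div: -((x - 1) - 9) = 11.
Step 3. [-((x - 1) - 9) = 11] LHS negated; negate both sides ⇒ neg: (x - 1) - 9 = -11.
Step 4. [(x - 1) - 9 = -11] the outer -9 inverts by adding 9. So sub: x - 1 = -2.
Step 5. [x - 1 = -2] peel the -1: add 1 from each side. So sub: x = -1.

Answer: x ∈ {-1}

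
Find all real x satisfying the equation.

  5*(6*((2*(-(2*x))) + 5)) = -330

Step 1. [5*(6*((2*(-(2*x))) + 5)) = -330] leading coefficient 5: divide by 5, so div: 6*((2*(-(2*x))) + 5) = -66.
Step 2. [6*((2*(-(2*x))) + 5) = -66] 6·(inner) — divide through by 6, so div: (2*(-(2*x))) + 5 = -11.
Step 3. [(2*(-(2*x))) + 5 = -11] peel the +5: subtract 5 from each side. So sub: 2*(-(2*x)) = -16.
Step 4. [2*(-(2*x)) = -16] LHS = 2·(…); ÷2 both sides. So div: -(2*x) = -8.
Step 5. [-(2*x) = -8] LHS negated; negate both sides, so neg: 2*x = 8.
Step 6. [2*x = 8] LHS = 2·(…); ÷2 both sides ⇒ div: x = 4.

Answer: x ∈ {4}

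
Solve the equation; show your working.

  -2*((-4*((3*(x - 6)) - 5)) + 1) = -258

Step 1. [-2*((-4*((3*(x - 6)) - 5)) + 1) = -258] divide by the outer -2 ⇒ div: (-4*((3*(x - 6)) - 5)) + 1 = 129.
Step 2. [(-4*((3*(x - 6)) - 5)) + 1 = 129] 1 comes off first (subtract 1), so sub: -4*((3*(x - 6)) - 5) = 128.
Step 3. [-4*((3*(x - 6)) - 5) = 128] divide by the outer -4. So div: (3*(x - 6)) - 5 = -32.
Step 4. [(3*(x - 6)) - 5 = -32] peel the -5: add 5 from each side. So sub: 3*(x - 6) = -27.
Step 5. [3*(x - 6) = -27] divide by the outer 3. So div: x - 6 = -9.
Step 6. [x - 6 = -9] the outer -6 inverts by adding 6, so sub: x = -3.

Answer: x ∈ {-3}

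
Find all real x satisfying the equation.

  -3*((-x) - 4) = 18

Step 1. [-3*((-x) - 4) = 18] leading coefficient -3: divide by -3 ⇒ div: (-x) - 4 = -6.
Step 2. [(-x) - 4 = -6] add 4: x sits inside (… - 4) ⇒ sub: -x = -2.
Step 3. [-x = -2] flip signs both sides, so neg: x = 2.

Answer: x ∈ {2}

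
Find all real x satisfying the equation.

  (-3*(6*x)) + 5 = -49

Step 1. [(-3*(6*x)) + 5 = -49] peel the +5: subtract 5 from each side. So sub: -3*(6*x) = -54.
Step 2. [-3*(6*x) = -54] -3 out front; divide by -3, so div: 6*x = 18.
Step 3. [6*x = 18] 6 out front; divide by 6, so div: x = 3.

Answer: x ∈ {3}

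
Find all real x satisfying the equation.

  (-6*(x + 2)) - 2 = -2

Step 1. [(-6*(x + 2)) - 2 = -2] peel the -2: add 2 from each side ⇒ sub: -6*(x + 2) = 0.
Step 2. [-6*(x + 2) = 0] -6·(inner) — divide through by -6. So div: x + 2 = 0.
Step 3. [x + 2 = 0] 2 comes off first (subtract 2) ⇒ sub: x = -2.

Answer: x ∈ {-2}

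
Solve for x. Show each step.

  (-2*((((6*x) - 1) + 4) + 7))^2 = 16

Step 1. [(-2*((((6*x) - 1) + 4) + 7))^2 = 16] 16 ≥ 0, LHS is (·)² — take ±√, so sqrt: -2*((((6*x) - 1) + 4) + 7) = 4 or -4.
Step 2. [-2*((((6*x) - 1) + 4) + 7) = 4 or -4] -2·(inner) — divide through by -2 ⇒ div: (((6*x) - 1) + 4) + 7 = -2 or 2.
Step 3. [(((6*x) - 1) + 4) + 7 = -2 or 2] 7 comes off first (subtract 7) ⇒ sub: ((6*x) - 1) + 4 = -9 or -5.
Step 4. [((6*x) - 1) + 4 = -9 or -5] +4 is outermost — subtract 4 both sides, so sub: (6*x) - 1 = -13 or -9.
Step 5. [(6*x) - 1 = -13 or -9] add 1: x sits inside (… - 1). So sub: 6*x = -12 or -8.
Step 6. [6*x = -12 or -8] 6 out front; divide by 6, so div: x = -2 or -4/3.

Answer: x ∈ {-2, -4/3}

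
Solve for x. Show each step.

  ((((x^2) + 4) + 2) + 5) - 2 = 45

Step 1. [((((x^2) + 4) + 2) + 5) - 2 = 45] add 2: x sits inside (… - 2). So sub: (((x^2) + 4) + 2) + 5 = 47.
Step 2. [(((x^2) + 4) + 2) + 5 = 47] subtract 5: x sits inside (… + 5), so sub: ((x^2) + 4) + 2 = 42.
Step 3. [((x^2) + 4) + 2 = 42] the outer +2 inverts by subtracting 2 ⇒ sub: (x^2) + 4 = 40.
Step 4. [(x^2) + 4 = 40] +4 is outermost — subtract 4 both sides ⇒ sub: x^2 = 36.
Step 5. [x^2 = 36] 36 ≥ 0, LHS is (·)² — take ±√, so sqrt: x = 6 or -6.

Answer: x ∈ {-6, 6}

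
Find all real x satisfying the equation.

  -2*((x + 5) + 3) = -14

Step 1. [-2*((x + 5) + 3) = -14] leading coefficient -2: divide by -2, so div: (x + 5) + 3 = 7.
Step 2. [(x + 5) + 3 = 7] the outer +3 inverts by subtracting 3, so sub: x + 5 = 4.
Step 3. [x + 5 = 4] the outer +5 inverts by subtracting 5 ⇒ sub: x = -1.

Answer: x ∈ {-1}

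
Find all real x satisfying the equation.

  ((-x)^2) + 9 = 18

Step 1. [((-x)^2) + 9 = 18] peel the +9: subtract 9 from each side ⇒ sub: (-x)^2 = 9.
Step 2. [(-x)^2 = 9] LHS squared, RHS 9 ≥ 0: apply √ (±) ⇒ sqrt: -x = 3 or -3.
Step 3. [-x = 3 or -3] flip signs both sides ⇒ neg: x = -3 or 3.

Answer: x ∈ {-3, 3}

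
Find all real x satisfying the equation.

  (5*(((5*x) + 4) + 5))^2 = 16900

Step 1. [(5*(((5*x) + 4) + 5))^2 = 16900] 16900 ≥ 0, LHS is (·)² — take ±√, so sqrt: 5*(((5*x) + 4) + 5) = 130 or -130.
Step 2. [5*(((5*x) + 4) + 5) = 130 or -130] 5 out front; divide by 5 ⇒ div: ((5*x) + 4) + 5 = 26 or -26.
Step 3. [((5*x) + 4) + 5 = 26 or -26] subtract 5: x sits inside (… + 5). So sub: (5*x) + 4 = 21 or -31.
Step 4. [(5*x) + 4 = 21 or -31] subtract 4: x sits inside (… + 4), so sub: 5*x = 17 or -35.
Step 5. [5*x = 17 or -35] 5 out front; divide by 5. So div: x = 17/5 or -7.

Answer: x ∈ {-7, 17/5}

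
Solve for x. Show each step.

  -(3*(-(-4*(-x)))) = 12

Step 1. [-(3*(-(-4*(-x)))) = 12] LHS negated; negate both sides ⇒ neg: 3*(-(-4*(-x))) = -12.
Step 2. [3*(-(-4*(-x))) = -12] LHS = 3·(…); ÷3 both sides. So div: -(-4*(-x)) = -4.
Step 3. [-(-4*(-x)) = -4] flip signs both sides, so neg: -4*(-x) = 4.
Step 4. [-4*(-x) = 4] LHS = -4·(…); ÷-4 both sides. So div: -x = -1.
Step 5. [-x = -1] flip signs both sides ⇒ neg: x = 1.

Answer: x ∈ {1}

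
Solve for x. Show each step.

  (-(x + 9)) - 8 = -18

Step 1. [(-(x + 9)) - 8 = -18] peel the -8: add 8 from each side, so sub: -(x + 9) = -10.
Step 2. [-(x + 9) = -10] flip signs both sides, so neg: x + 9 = 10.
Step 3. [x + 9 = 10] the outer +9 inverts by subtracting 9 ⇒ sub: x = 1.

Answer: x ∈ {1}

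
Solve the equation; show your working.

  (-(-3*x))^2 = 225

Step 1. [(-(-3*x))^2 = 225] LHS squared, RHS 225 ≥ 0: apply √ (±). So sqrt: -(-3*x) = 15 or -15.
Step 2. [-(-3*x) = 15 or -15] leading − — multiply by −1. So neg: -3*x = -15 or 15.
Step 3. [-3*x = -15 or 15] divide by the outer -3, so div: x = 5 or -5.

Answer: x ∈ {-5, 5}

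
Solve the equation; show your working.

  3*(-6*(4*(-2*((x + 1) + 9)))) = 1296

Step 1. [3*(-6*(4*(-2*((x + 1) + 9)))) = 1296] LHS = 3·(…); ÷3 both sides ⇒ div: -6*(4*(-2*((x + 1) + 9))) = 432.
Step 2. [-6*(4*(-2*((x + 1) + 9))) = 432] LHS = -6·(…); ÷-6 both sides ⇒ div: 4*(-2*((x + 1) + 9)) = -72.
Step 3. [4*(-2*((x + 1) + 9)) = -72] divide by the outer 4. So div: -2*((x + 1) + 9) = -18.
Step 4. [-2*((x + 1) + 9) = -18] leading coefficient -2: divide by -2. So div: (x + 1) + 9 = 9.
Step 5. [(x + 1) + 9 = 9] +9 is outermost — subtract 9 both sides ⇒ sub: x + 1 = 0.
Step 6. [x + 1 = 0] peel the +1: subtract 1 from each side, so sub: x = -1.

Answer: x ∈ {-1}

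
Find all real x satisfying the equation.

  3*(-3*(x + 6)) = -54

Step 1. [3*(-3*(x + 6)) = -54] 3 out front; divide by 3, so div: -3*(x + 6) = -18.
Step 2. [-3*(x + 6) = -18] -3 out front; divide by -3. So div: x + 6 = 6.
Step 3. [x + 6 = 6] subtract 6: x sits inside (… + 6) ⇒ sub: x = 0.

Answer: x ∈ {0}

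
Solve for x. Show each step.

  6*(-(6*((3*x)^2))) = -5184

Step 1. [6*(-(6*((3*x)^2))) = -5184] divide by the outer 6 ⇒ div: -(6*((3*x)^2)) = -864.
Step 2. [-(6*((3*x)^2)) = -864] LHS negated; negate both sides ⇒ neg: 6*((3*x)^2) = 864.
Step 3. [6*((3*x)^2) = 864] divide by the outer 6 ⇒ div: (3*x)^2 = 144.
Step 4. [(3*x)^2 = 144] 144 ≥ 0, LHS is (·)² — take ±√ ⇒ sqrt: 3*x = 12 or -12.
Step 5. [3*x = 12 or -12] leading coefficient 3: divide by 3 ⇒ div: x = 4 or -4.

Answer: x ∈ {-4, 4}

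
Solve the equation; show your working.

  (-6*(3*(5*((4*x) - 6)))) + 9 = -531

Step 1. [(-6*(3*(5*((4*x) - 6)))) + 9 = -531] the outer +9 inverts by subtracting 9, so sub: -6*(3*(5*((4*x) - 6))) = -540.
Step 2. [-6*(3*(5*((4*x) - 6))) = -540] leading coefficient -6: divide by -6 ⇒ div: 3*(5*((4*x) - 6)) = 90.
Step 3. [3*(5*((4*x) - 6)) = 90] LHS = 3·(…); ÷3 both sides ⇒ div: 5*((4*x) - 6) = 30.
Step 4. [5*((4*x) - 6) = 30] LHS = 5·(…); ÷5 both sides. So div: (4*x) - 6 = 6.
Step 5. [(4*x) - 6 = 6] the outer -6 inverts by adding 6, so sub: 4*x = 12.
Step 6. [4*x = 12] 4 out front; divide by 4, so div: x = 3.

Answer: x ∈ {3}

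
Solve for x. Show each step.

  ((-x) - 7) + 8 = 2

Step 1. [((-x) - 7) + 8 = 2] 8 comes off first (subtract 8), so sub: (-x) - 7 = -6.
Step 2. [(-x) - 7 = -6] 7 comes off first (add 7) ⇒ sub: -x = 1.
Step 3. [-x = 1] flip signs both sides. So neg: x = -1.

Answer: x ∈ {-1}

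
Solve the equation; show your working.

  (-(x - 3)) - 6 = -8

Step 1. [(-(x - 3)) - 6 = -8] 6 comes off first (add 6), so sub: -(x - 3) = -2.
Step 2. [-(x - 3) = -2] leading − — multiply by −1, so neg: x - 3 = 2.
Step 3. [x - 3 = 2] add 3: x sits inside (… - 3) ⇒ sub: x = 5.

Answer: x ∈ {5}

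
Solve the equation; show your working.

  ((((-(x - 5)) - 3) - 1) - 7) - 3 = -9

Step 1. [((((-(x - 5)) - 3) - 1) - 7) - 3 = -9] -3 is outermost — add 3 both sides. So sub: (((-(x - 5)) - 3) - 1) - 7 = -6.
Step 2. [(((-(x - 5)) - 3) - 1) - 7 = -6] add 7: x sits inside (… - 7). So sub: ((-(x - 5)) - 3) - 1 = 1.
Step 3. [((-(x - 5)) - 3) - 1 = 1] peel the -1: add 1 from each side. So sub: (-(x - 5)) - 3 = 2.
Step 4. [(-(x - 5)) - 3 = 2] peel the -3: add 3 from each side. So sub: -(x - 5) = 5.
Step 5. [-(x - 5) = 5] LHS negated; negate both sides. So neg: x - 5 = -5.
Step 6. [x - 5 = -5] 5 comes off first (add 5) ⇒ sub: x = 0.

Answer: x ∈ {0}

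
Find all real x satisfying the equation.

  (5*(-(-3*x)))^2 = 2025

Step 1. [(5*(-(-3*x)))^2 = 2025] LHS squared, RHS 2025 ≥ 0: apply √ (±), so sqrt: 5*(-(-3*x)) = 45 or -45.
Step 2. [5*(-(-3*x)) = 45 or -45] leading coefficient 5: divide by 5, so div: -(-3*x) = 9 or -9.
Step 3. [-(-3*x) = 9 or -9] flip signs both sides. So neg: -3*x = -9 or 9.
Step 4. [-3*x = -9 or 9] divide by the outer -3 ⇒ div: x = 3 or -3.

Answer: x ∈ {-3, 3}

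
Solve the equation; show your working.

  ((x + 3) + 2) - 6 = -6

Step 1. [((x + 3) + 2) - 6 = -6] -6 is outermost — add 6 both sides, so sub: (x + 3) + 2 = 0.
Step 2. [(x + 3) + 2 = 0] the outer +2 inverts by subtracting 2, so sub: x + 3 = -2.
Step 3. [x + 3 = -2] peel the +3: subtract 3 from each side, so sub: x = -5.

Answer: x ∈ {-5}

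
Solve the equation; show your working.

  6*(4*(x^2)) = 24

Step 1. [6*(4*(x^2)) = 24] divide by the outer 6 ⇒ div: 4*(x^2) = 4.
Step 2. [4*(x^2) = 4] 4 out front; divide by 4 ⇒ div: x^2 = 1.
Step 3. [x^2 = 1] √ both sides: 1 ≥ 0 gives two branches, so sqrt: x = 1 or -1.

Answer: x ∈ {-1, 1}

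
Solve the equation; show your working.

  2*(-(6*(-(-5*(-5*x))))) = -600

Step 1. [2*(-(6*(-(-5*(-5*x))))) = -600] 2 out front; divide by 2. So div: -(6*(-(-5*(-5*x)))) = -300.
Step 2. [-(6*(-(-5*(-5*x)))) = -300] leading − — multiply by −1 ⇒ neg: 6*(-(-5*(-5*x))) = 300.
Step 3. [6*(-(-5*(-5*x))) = 300] LHS = 6·(…); ÷6 both sides ⇒ div: -(-5*(-5*x)) = 50.
Step 4. [-(-5*(-5*x)) = 50] LHS negated; negate both sides, so neg: -5*(-5*x) = -50.
Step 5. [-5*(-5*x) = -50] LHS = -5·(…); ÷-5 both sides ⇒ div: -5*x = 10.
Step 6. [-5*x = 10] -5 out front; divide by -5. So div: x = -2.

Answer: x ∈ {-2}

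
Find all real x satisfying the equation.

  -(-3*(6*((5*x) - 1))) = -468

Step 1. [-(-3*(6*((5*x) - 1))) = -468] LHS negated; negate both sides, so neg: -3*(6*((5*x) - 1)) = 468.
Step 2. [-3*(6*((5*x) - 1)) = 468] -3·(inner) — divide through by -3 ⇒ div: 6*((5*x) - 1) = -156.
Step 3. [6*((5*x) - 1) = -156] LHS = 6·(…); ÷6 both sides ⇒ div: (5*x) - 1 = -26.
Step 4. [(5*x) - 1 = -26] 1 comes off first (add 1) ⇒ sub: 5*x = -25.
Step 5. [5*x = -25] divide by the outer 5. So div: x = -5.

Answer: x ∈ {-5}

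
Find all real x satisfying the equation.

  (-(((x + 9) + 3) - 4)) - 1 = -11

Step 1. [(-(((x + 9) + 3) - 4)) - 1 = -11] add 1: x sits inside (… - 1) ⇒ sub: -(((x + 9) + 3) - 4) = -10.
Step 2. [-(((x + 9) + 3) - 4) = -10] flip signs both sides, so neg: ((x + 9) + 3) - 4 = 10.
Step 3. [((x + 9) + 3) - 4 = 10] the outer -4 inverts by adding 4 ⇒ sub: (x + 9) + 3 = 14.
Step 4. [(x + 9) + 3 = 14] the outer +3 inverts by subtracting 3. So sub: x + 9 = 11.
Step 5. [x + 9 = 11] peel the +9: subtract 9 from each side, so sub: x = 2.

Answer: x ∈ {2}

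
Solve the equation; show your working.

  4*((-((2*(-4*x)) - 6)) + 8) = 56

Step 1. [4*((-((2*(-4*x)) - 6)) + 8) = 56] 4 out front; divide by 4, so div: (-((2*(-4*x)) - 6)) + 8 = 14.
Step 2. [(-((2*(-4*x)) - 6)) + 8 = 14] +8 is outermost — subtract 8 both sides, so sub: -((2*(-4*x)) - 6) = 6.
Step 3. [-((2*(-4*x)) - 6) = 6] flip signs both sides, so neg: (2*(-4*x)) - 6 = -6.
Step 4. [(2*(-4*x)) - 6 = -6] common factor 2 (LHS and -6) — divide through, so factor: (-4*x) - 3 = -3.
Step 5. [(-4*x) - 3 = -3] the outer -3 inverts by adding 3, so sub: -4*x = 0.
Step 6. [-4*x = 0] -4 out front; divide by -4, so div: x = 0.

Answer: x ∈ {0}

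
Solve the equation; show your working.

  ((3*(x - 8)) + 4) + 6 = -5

Step 1. [((3*(x - 8)) + 4) + 6 = -5] subtract 6: x sits inside (… + 6) ⇒ sub: (3*(x - 8)) + 4 = -11.
Step 2. [(3*(x - 8)) + 4 = -11] 4 comes off first (subtract 4), so sub: 3*(x - 8) = -15.
Step 3. [3*(x - 8) = -15] 3 out front; divide by 3 ⇒ div: x - 8 = -5.
Step 4. [x - 8 = -5] 8 comes off first (add 8). So sub: x = 3.

Answer: x ∈ {3}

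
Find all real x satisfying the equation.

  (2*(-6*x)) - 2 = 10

Step 1. [(2*(-6*x)) - 2 = 10] common factor 2 (LHS and 10) — divide through ⇒ factor: (-6*x) - 1 = 5.
Step 2. [(-6*x) - 1 = 5] add 1: x sits inside (… - 1), so sub: -6*x = 6.
Step 3. [-6*x = 6] leading coefficient -6: divide by -6 ⇒ div: x = -1.

Answer: x ∈ {-1}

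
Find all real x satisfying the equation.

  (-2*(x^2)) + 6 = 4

Step 1. [(-2*(x^2)) + 6 = 4] +6 is outermost — subtract 6 both sides ⇒ sub: -2*(x^2) = -2.
Step 2. [-2*(x^2) = -2] -2 out front; divide by -2 ⇒ div: x^2 = 1.
Step 3. [x^2 = 1] √ both sides: 1 ≥ 0 gives two branches ⇒ sqrt: x = 1 or -1.

Answer: x ∈ {-1, 1}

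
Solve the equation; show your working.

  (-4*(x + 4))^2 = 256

Step 1. [(-4*(x + 4))^2 = 256] LHS squared, RHS 256 ≥ 0: apply √ (±) ⇒ sqrt: -4*(x + 4) = 16 or -16.
Step 2. [-4*(x + 4) = 16 or -16] -4·(inner) — divide through by -4. So div: x + 4 = -4 or 4.
Step 3. [x + 4 = -4 or 4] the outer +4 inverts by subtracting 4, so sub: x = -8 or 0.

Answer: x ∈ {-8, 0}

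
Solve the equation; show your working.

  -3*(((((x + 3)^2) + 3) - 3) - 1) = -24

Step 1. [-3*(((((x + 3)^2) + 3) - 3) - 1) = -24] leading coefficient -3: divide by -3, so div: ((((x + 3)^2) + 3) - 3) - 1 = 8.
Step 2. [((((x + 3)^2) + 3) - 3) - 1 = 8] -1 is outermost — add 1 both sides. So sub: (((x + 3)^2) + 3) - 3 = 9.
Step 3. [(((x + 3)^2) + 3) - 3 = 9] the outer -3 inverts by adding 3 ⇒ sub: ((x + 3)^2) + 3 = 12.
Step 4. [((x + 3)^2) + 3 = 12] +3 is outermost — subtract 3 both sides, so sub: (x + 3)^2 = 9.
Step 5. [(x + 3)^2 = 9] √ both sides: 9 ≥ 0 gives two branches ⇒ sqrt: x + 3 = 3 or -3.
Step 6. [x + 3 = 3 or -3] subtract 3: x sits inside (… + 3), so sub: x = 0 or -6.

Answer: x ∈ {-6, 0}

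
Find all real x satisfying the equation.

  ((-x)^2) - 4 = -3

Step 1. [((-x)^2) - 4 = -3] the outer -4 inverts by adding 4 ⇒ sub: (-x)^2 = 1.
Step 2. [(-x)^2 = 1] LHS squared, RHS 1 ≥ 0: apply √ (±). So sqrt: -x = 1 or -1.
Step 3. [-x = 1 or -1] flip signs both sides ⇒ neg: x = -1 or 1.

Answer: x ∈ {-1, 1}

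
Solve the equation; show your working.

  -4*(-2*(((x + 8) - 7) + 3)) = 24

Step 1. [-4*(-2*(((x + 8) - 7) + 3)) = 24] -4 out front; divide by -4 ⇒ div: -2*(((x + 8) - 7) + 3) = -6.
Step 2. [-2*(((x + 8) - 7) + 3) = -6] divide by the outer -2 ⇒ div: ((x + 8) - 7) + 3 = 3.
Step 3. [((x + 8) - 7) + 3 = 3] +3 is outermost — subtract 3 both sides, so sub: (x + 8) - 7 = 0.
Step 4. [(x + 8) - 7 = 0] peel the -7: add 7 from each side, so sub: x + 8 = 7.
Step 5. [x + 8 = 7] subtract 8: x sits inside (… + 8) ⇒ sub: x = -1.

Answer: x ∈ {-1}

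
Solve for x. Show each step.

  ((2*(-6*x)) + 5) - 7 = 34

Step 1. [((2*(-6*x)) + 5) - 7 = 34] 7 comes off first (add 7). So sub: (2*(-6*x)) + 5 = 41.
Step 2. [(2*(-6*x)) + 5 = 41] 5 comes off first (subtract 5), so sub: 2*(-6*x) = 36.
Step 3. [2*(-6*x) = 36] 2 out front; divide by 2 ⇒ div: -6*x = 18.
Step 4. [-6*x = 18] leading coefficient -6: divide by -6, so div: x = -3.

Answer: x ∈ {-3}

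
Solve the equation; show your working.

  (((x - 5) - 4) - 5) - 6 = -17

Step 1. [(((x - 5) - 4) - 5) - 6 = -17] 6 comes off first (add 6), so sub: ((x - 5) - 4) - 5 = -11.
Step 2. [((x - 5) - 4) - 5 = -11] -5 is outermost — add 5 both sides, so sub: (x - 5) - 4 = -6.
Step 3. [(x - 5) - 4 = -6] 4 comes off first (add 4) ⇒ sub: x - 5 = -2.
Step 4. [x - 5 = -2] 5 comes off first (add 5), so sub: x = 3.

Answer: x ∈ {3}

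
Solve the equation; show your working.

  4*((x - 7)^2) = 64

Step 1. [4*((x - 7)^2) = 64] divide by the outer 4, so div: (x - 7)^2 = 16.
Step 2. [(x - 7)^2 = 16] √ both sides: 16 ≥ 0 gives two branches. So sqrt: x - 7 = 4 or -4.
Step 3. [x - 7 = 4 or -4] peel the -7: add 7 from each side. So sub: x = 11 or 3.

Answer: x ∈ {3, 11}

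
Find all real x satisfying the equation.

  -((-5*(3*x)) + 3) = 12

Step 1. [-((-5*(3*x)) + 3) = 12] flip signs both sides. So neg: (-5*(3*x)) + 3 = -12.
Step 2. [(-5*(3*x)) + 3 = -12] 3 comes off first (subtract 3). So sub: -5*(3*x) = -15.
Step 3. [-5*(3*x) = -15] -5 out front; divide by -5, so div: 3*x = 3.
Step 4. [3*x = 3] leading coefficient 3: divide by 3, so div: x = 1.

Answer: x ∈ {1}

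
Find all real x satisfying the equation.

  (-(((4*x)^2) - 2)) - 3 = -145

Step 1. [(-(((4*x)^2) - 2)) - 3 = -145] -3 is outermost — add 3 both sides. So sub: -(((4*x)^2) - 2) = -142.
Step 2. [-(((4*x)^2) - 2) = -142] leading − — multiply by −1, so neg: ((4*x)^2) - 2 = 142.
Step 3. [((4*x)^2) - 2 = 142] the outer -2 inverts by adding 2 ⇒ sub: (4*x)^2 = 144.
Step 4. [(4*x)^2 = 144] √ both sides: 144 ≥ 0 gives two branches. So sqrt: 4*x = 12 or -12.
Step 5. [4*x = 12 or -12] divide by the outer 4. So div: x = 3 or -3.

Answer: x ∈ {-3, 3}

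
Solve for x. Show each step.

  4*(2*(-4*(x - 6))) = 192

Step 1. [4*(2*(-4*(x - 6))) = 192] leading coefficient 4: divide by 4. So div: 2*(-4*(x - 6)) = 48.
Step 2. [2*(-4*(x - 6)) = 48] leading coefficient 2: divide by 2 ⇒ div: -4*(x - 6) = 24.
Step 3. [-4*(x - 6) = 24] -4 out front; divide by -4. So div: x - 6 = -6.
Step 4. [x - 6 = -6] peel the -6: add 6 from each side. So sub: x = 0.

Answer: x ∈ {0}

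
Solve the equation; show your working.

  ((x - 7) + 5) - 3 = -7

Step 1. [((x - 7) + 5) - 3 = -7] -3 is outermost — add 3 both sides ⇒ sub: (x - 7) + 5 = -4.
Step 2. [(x - 7) + 5 = -4] subtract 5: x sits inside (… + 5), so sub: x - 7 = -9.
Step 3. [x - 7 = -9] -7 is outermost — add 7 both sides, so sub: x = -2.

Answer: x ∈ {-2}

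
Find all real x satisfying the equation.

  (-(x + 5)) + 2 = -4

Step 1. [(-(x + 5)) + 2 = -4] 2 comes off first (subtract 2) ⇒ sub: -(x + 5) = -6.
Step 2. [-(x + 5) = -6] LHS negated; negate both sides, so neg: x + 5 = 6.
Step 3. [x + 5 = 6] the outer +5 inverts by subtracting 5. So sub: x = 1.

Answer: x ∈ {1}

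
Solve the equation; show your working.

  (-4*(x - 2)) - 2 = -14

Step 1. [(-4*(x - 2)) - 2 = -14] the outer -2 inverts by adding 2. So sub: -4*(x - 2) = -12.
Step 2. [-4*(x - 2) = -12] -4·(inner) — divide through by -4, so div: x - 2 = 3.
Step 3. [x - 2 = 3] -2 is outermost — add 2 both sides. So sub: x = 5.

Answer: x ∈ {5}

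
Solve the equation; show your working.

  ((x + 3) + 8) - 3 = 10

Step 1. [((x + 3) + 8) - 3 = 10] peel the -3: add 3 from each side ⇒ sub: (x + 3) + 8 = 13.
Step 2. [(x + 3) + 8 = 13] +8 is outermost — subtract 8 both sides. So sub: x + 3 = 5.
Step 3. [x + 3 = 5] +3 is outermost — subtract 3 both sides, so sub: x = 2.

Answer: x ∈ {2}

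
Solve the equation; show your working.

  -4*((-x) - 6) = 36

Step 1. [-4*((-x) - 6) = 36] LHS = -4·(…); ÷-4 both sides. So div: (-x) - 6 = -9.
Step 2. [(-x) - 6 = -9] peel the -6: add 6 from each side, so sub: -x = -3.
Step 3. [-x = -3] leading − — multiply by −1, so neg: x = 3.

Answer: x ∈ {3}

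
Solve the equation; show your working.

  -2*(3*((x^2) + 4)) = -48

Step 1. [-2*(3*((x^2) + 4)) = -48] leading coefficient -2: divide by -2 ⇒ div: 3*((x^2) + 4) = 24.
Step 2. [3*((x^2) + 4) = 24] leading coefficient 3: divide by 3 ⇒ div: (x^2) + 4 = 8.
Step 3. [(x^2) + 4 = 8] peel the +4: subtract 4 from each side. So sub: x^2 = 4.
Step 4. [x^2 = 4] √ both sides: 4 ≥ 0 gives two branches, so sqrt: x = 2 or -2.

Answer: x ∈ {-2, 2}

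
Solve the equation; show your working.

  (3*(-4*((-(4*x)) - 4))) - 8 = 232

Step 1. [(3*(-4*((-(4*x)) - 4))) - 8 = 232] the outer -8 inverts by adding 8 ⇒ sub: 3*(-4*((-(4*x)) - 4)) = 240.
Step 2. [3*(-4*((-(4*x)) - 4)) = 240] leading coefficient 3: divide by 3, so div: -4*((-(4*x)) - 4) = 80.
Step 3. [-4*((-(4*x)) - 4) = 80] leading coefficient -4: divide by -4, so div: (-(4*x)) - 4 = -20.
Step 4. [(-(4*x)) - 4 = -20] add 4: x sits inside (… - 4). So sub: -(4*x) = -16.
Step 5. [-(4*x) = -16] LHS negated; negate both sides. So neg: 4*x = 16.
Step 6. [4*x = 16] LHS = 4·(…); ÷4 both sides. So div: x = 4.

Answer: x ∈ {4}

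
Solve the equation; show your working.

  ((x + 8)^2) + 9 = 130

Step 1. [((x + 8)^2) + 9 = 130] subtract 9: x sits inside (… + 9) ⇒ sub: (x + 8)^2 = 121.
Step 2. [(x + 8)^2 = 121] LHS squared, RHS 121 ≥ 0: apply √ (±). So sqrt: x + 8 = 11 or -11.
Step 3. [x + 8 = 11 or -11] +8 is outermost — subtract 8 both sides. So sub: x = 3 or -19.

Answer: x ∈ {-19, 3}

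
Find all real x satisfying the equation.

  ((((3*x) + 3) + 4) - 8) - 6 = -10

Step 1. [((((3*x) + 3) + 4) - 8) - 6 = -10] the outer -6 inverts by adding 6, so sub: (((3*x) + 3) + 4) - 8 = -4.
Step 2. [(((3*x) + 3) + 4) - 8 = -4] add 8: x sits inside (… - 8). So sub: ((3*x) + 3) + 4 = 4.
Step 3. [((3*x) + 3) + 4 = 4] +4 is outermost — subtract 4 both sides, so sub: (3*x) + 3 = 0.
Step 4. [(3*x) + 3 = 0] 3 comes off first (subtract 3). So sub: 3*x = -3.
Step 5. [3*x = -3] 3·(inner) — divide through by 3, so div: x = -1.

Answer: x ∈ {-1}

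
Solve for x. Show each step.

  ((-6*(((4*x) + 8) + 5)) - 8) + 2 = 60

Step 1. [((-6*(((4*x) + 8) + 5)) - 8) + 2 = 60] +2 is outermost — subtract 2 both sides, so sub: (-6*(((4*x) + 8) + 5)) - 8 = 58.
Step 2. [(-6*(((4*x) + 8) + 5)) - 8 = 58] 8 comes off first (add 8). So sub: -6*(((4*x) + 8) + 5) = 66.
Step 3. [-6*(((4*x) + 8) + 5) = 66] leading coefficient -6: divide by -6, so div: ((4*x) + 8) + 5 = -11.
Step 4. [((4*x) + 8) + 5 = -11] +5 is outermost — subtract 5 both sides, so sub: (4*x) + 8 = -16.
Step 5. [(4*x) + 8 = -16] common factor 4 (LHS and -16) — divide through, so factor: x + 2 = -4.
Step 6. [x + 2 = -4] the outer +2 inverts by subtracting 2, so sub: x = -6.

Answer: x ∈ {-6}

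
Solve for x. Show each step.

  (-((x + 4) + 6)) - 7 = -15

Step 1. [(-((x + 4) + 6)) - 7 = -15] the outer -7 inverts by adding 7, so sub: -((x + 4) + 6) = -8.
Step 2. [-((x + 4) + 6) = -8] leading − — multiply by −1. So neg: (x + 4) + 6 = 8.
Step 3. [(x + 4) + 6 = 8] +6 is outermost — subtract 6 both sides ⇒ sub: x + 4 = 2.
Step 4. [x + 4 = 2] 4 comes off first (subtract 4). So sub: x = -2.

Answer: x ∈ {-2}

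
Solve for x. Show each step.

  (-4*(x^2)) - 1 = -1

Step 1. [(-4*(x^2)) - 1 = -1] the outer -1 inverts by adding 1, so sub: -4*(x^2) = 0.
Step 2. [-4*(x^2) = 0] divide by the outer -4. So div: x^2 = 0.
Step 3. [x^2 = 0] LHS squared, RHS 0 ≥ 0: apply √ (±). So sqrt: x = 0.

Answer: x ∈ {0}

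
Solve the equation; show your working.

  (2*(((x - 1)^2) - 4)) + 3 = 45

Step 1. [(2*(((x - 1)^2) - 4)) + 3 = 45] the outer +3 inverts by subtracting 3. So sub: 2*(((x - 1)^2) - 4) = 42.
Step 2. [2*(((x - 1)^2) - 4) = 42] 2 out front; divide by 2, so div: ((x - 1)^2) - 4 = 21.
Step 3. [((x - 1)^2) - 4 = 21] the outer -4 inverts by adding 4, so sub: (x - 1)^2 = 25.
Step 4. [(x - 1)^2 = 25] √ both sides: 25 ≥ 0 gives two branches. So sqrt: x - 1 = 5 or -5.
Step 5. [x - 1 = 5 or -5] 1 comes off first (add 1) ⇒ sub: x = 6 or -4.

Answer: x ∈ {-4, 6}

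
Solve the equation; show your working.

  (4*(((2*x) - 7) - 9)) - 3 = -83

Step 1. [(4*(((2*x) - 7) - 9)) - 3 = -83] peel the -3: add 3 from each side ⇒ sub: 4*(((2*x) - 7) - 9) = -80.
Step 2. [4*(((2*x) - 7) - 9) = -80] divide by the outer 4. So div: ((2*x) - 7) - 9 = -20.
Step 3. [((2*x) - 7) - 9 = -20] the outer -9 inverts by adding 9, so sub: (2*x) - 7 = -11.
Step 4. [(2*x) - 7 = -11] -7 is outermost — add 7 both sides ⇒ sub: 2*x = -4.
Step 5. [2*x = -4] 2 out front; divide by 2, so div: x = -2.

Answer: x ∈ {-2}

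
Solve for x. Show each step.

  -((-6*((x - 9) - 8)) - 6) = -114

Step 1. [-((-6*((x - 9) - 8)) - 6) = -114] LHS negated; negate both sides. So neg: (-6*((x - 9) - 8)) - 6 = 114.
Step 2. [(-6*((x - 9) - 8)) - 6 = 114] common factor -6 (LHS and 114) — divide through ⇒ factor: ((x - 9) - 8) + 1 = -19.
Step 3. [((x - 9) - 8) + 1 = -19] +1 is outermost — subtract 1 both sides ⇒ sub: (x - 9) - 8 = -20.
Step 4. [(x - 9) - 8 = -20] -8 is outermost — add 8 both sides. So sub: x - 9 = -12.
Step 5. [x - 9 = -12] peel the -9: add 9 from each side. So sub: x = -3.

Answer: x ∈ {-3}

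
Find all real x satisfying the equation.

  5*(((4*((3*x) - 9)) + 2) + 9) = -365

Step 1. [5*(((4*((3*x) - 9)) + 2) + 9) = -365] LHS = 5·(…); ÷5 both sides. So div: ((4*((3*x) - 9)) + 2) + 9 = -73.
Step 2. [((4*((3*x) - 9)) + 2) + 9 = -73] 9 comes off first (subtract 9), so sub: (4*((3*x) - 9)) + 2 = -82.
Step 3. [(4*((3*x) - 9)) + 2 = -82] 2 comes off first (subtract 2) ⇒ sub: 4*((3*x) - 9) = -84.
Step 4. [4*((3*x) - 9) = -84] LHS = 4·(…); ÷4 both sides. So div: (3*x) - 9 = -21.
Step 5. [(3*x) - 9 = -21] 9 comes off first (add 9) ⇒ sub: 3*x = -12.
Step 6. [3*x = -12] LHS = 3·(…); ÷3 both sides, so div: x = -4.

Answer: x ∈ {-4}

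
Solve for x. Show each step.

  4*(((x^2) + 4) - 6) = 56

Step 1. [4*(((x^2) + 4) - 6) = 56] divide by the outer 4 ⇒ div: ((x^2) + 4) - 6 = 14.
Step 2. [((x^2) + 4) - 6 = 14] add 6: x sits inside (… - 6), so sub: (x^2) + 4 = 20.
Step 3. [(x^2) + 4 = 20] 4 comes off first (subtract 4) ⇒ sub: x^2 = 16.
Step 4. [x^2 = 16] √ both sides: 16 ≥ 0 gives two branches. So sqrt: x = 4 or -4.

Answer: x ∈ {-4, 4}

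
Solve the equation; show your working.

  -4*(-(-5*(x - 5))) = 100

Step 1. [-4*(-(-5*(x - 5))) = 100] -4·(inner) — divide through by -4. So div: -(-5*(x - 5)) = -25.
Step 2. [-(-5*(x - 5)) = -25] flip signs both sides, so neg: -5*(x - 5) = 25.
Step 3. [-5*(x - 5) = 25] divide by the outer -5. So div: x - 5 = -5.
Step 4. [x - 5 = -5] 5 comes off first (add 5), so sub: x = 0.

Answer: x ∈ {0}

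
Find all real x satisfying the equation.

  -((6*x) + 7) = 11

Step 1. [-((6*x) + 7) = 11] LHS negated; negate both sides. So neg: (6*x) + 7 = -11.
Step 2. [(6*x) + 7 = -11] the outer +7 inverts by subtracting 7, so sub: 6*x = -18.
Step 3. [6*x = -18] LHS = 6·(…); ÷6 both sides ⇒ div: x = -3.

Answer: x ∈ {-3}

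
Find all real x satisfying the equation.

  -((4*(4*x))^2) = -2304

Step 1. [-((4*(4*x))^2) = -2304] leading − — multiply by −1. So neg: (4*(4*x))^2 = 2304.
Step 2. [(4*(4*x))^2 = 2304] √ both sides: 2304 ≥ 0 gives two branches. So sqrt: 4*(4*x) = 48 or -48.
Step 3. [4*(4*x) = 48 or -48] 4·(inner) — divide through by 4, so div: 4*x = 12 or -12.
Step 4. [4*x = 12 or -12] divide by the outer 4, so div: x = 3 or -3.

Answer: x ∈ {-3, 3}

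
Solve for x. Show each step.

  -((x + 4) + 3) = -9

Step 1. [-((x + 4) + 3) = -9] leading − — multiply by −1 ⇒ neg: (x + 4) + 3 = 9.
Step 2. [(x + 4) + 3 = 9] subtract 3: x sits inside (… + 3). So sub: x + 4 = 6.
Step 3. [x + 4 = 6] 4 comes off first (subtract 4) ⇒ sub: x = 2.

Answer: x ∈ {2}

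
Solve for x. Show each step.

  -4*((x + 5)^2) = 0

Step 1. [-4*((x + 5)^2) = 0] -4 out front; divide by -4, so div: (x + 5)^2 = 0.
Step 2. [(x + 5)^2 = 0] LHS squared, RHS 0 ≥ 0: apply √ (±) ⇒ sqrt: x + 5 = 0.
Step 3. [x + 5 = 0] peel the +5: subtract 5 from each side. So sub: x = -5.

Answer: x ∈ {-5}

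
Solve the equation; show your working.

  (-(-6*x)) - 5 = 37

Step 1. [(-(-6*x)) - 5 = 37] add 5: x sits inside (… - 5) ⇒ sub: -(-6*x) = 42.
Step 2. [-(-6*x) = 42] leading − — multiply by −1 ⇒ neg: -6*x = -42.
Step 3. [-6*x = -42] -6·(inner) — divide through by -6. So div: x = 7.

Answer: x ∈ {7}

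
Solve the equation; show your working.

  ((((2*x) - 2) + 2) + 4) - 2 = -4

Step 1. [((((2*x) - 2) + 2) + 4) - 2 = -4] add 2: x sits inside (… - 2) ⇒ sub: (((2*x) - 2) + 2) + 4 = -2.
Step 2. [(((2*x) - 2) + 2) + 4 = -2] peel the +4: subtract 4 from each side. So sub: ((2*x) - 2) + 2 = -6.
Step 3. [((2*x) - 2) + 2 = -6] peel the +2: subtract 2 from each side ⇒ sub: (2*x) - 2 = -8.
Step 4. [(2*x) - 2 = -8] 2 divides every term; factor it out. So factor: x - 1 = -4.
Step 5. [x - 1 = -4] add 1: x sits inside (… - 1) ⇒ sub: x = -3.

Answer: x ∈ {-3}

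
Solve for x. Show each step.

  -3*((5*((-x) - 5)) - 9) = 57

Step 1. [-3*((5*((-x) - 5)) - 9) = 57] -3 out front; divide by -3, so div: (5*((-x) - 5)) - 9 = -19.
Step 2. [(5*((-x) - 5)) - 9 = -19] -9 is outermost — add 9 both sides. So sub: 5*((-x) - 5) = -10.
Step 3. [5*((-x) - 5) = -10] LHS = 5·(…); ÷5 both sides ⇒ div: (-x) - 5 = -2.
Step 4. [(-x) - 5 = -2] 5 comes off first (add 5). So sub: -x = 3.
Step 5. [-x = 3] flip signs both sides. So neg: x = -3.

Answer: x ∈ {-3}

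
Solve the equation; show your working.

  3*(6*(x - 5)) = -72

Step 1. [3*(6*(x - 5)) = -72] 3·(inner) — divide through by 3. So div: 6*(x - 5) = -24.
Step 2. [6*(x - 5) = -24] 6·(inner) — divide through by 6. So div: x - 5 = -4.
Step 3. [x - 5 = -4] peel the -5: add 5 from each side ⇒ sub: x = 1.

Answer: x ∈ {1}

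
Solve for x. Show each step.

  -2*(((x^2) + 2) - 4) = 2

Step 1. [-2*(((x^2) + 2) - 4) = 2] -2 out front; divide by -2, so div: ((x^2) + 2) - 4 = -1.
Step 2. [((x^2) + 2) - 4 = -1] peel the -4: add 4 from each side. So sub: (x^2) + 2 = 3.
Step 3. [(x^2) + 2 = 3] peel the +2: subtract 2 from each side, so sub: x^2 = 1.
Step 4. [x^2 = 1] √ both sides: 1 ≥ 0 gives two branches, so sqrt: x = 1 or -1.

Answer: x ∈ {-1, 1}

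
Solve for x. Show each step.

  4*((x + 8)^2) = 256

Step 1. [4*((x + 8)^2) = 256] 4 out front; divide by 4. So div: (x + 8)^2 = 64.
Step 2. [(x + 8)^2 = 64] LHS squared, RHS 64 ≥ 0: apply √ (±), so sqrt: x + 8 = 8 or -8.
Step 3. [x + 8 = 8 or -8] peel the +8: subtract 8 from each side ⇒ sub: x = 0 or -16.

Answer: x ∈ {-16, 0}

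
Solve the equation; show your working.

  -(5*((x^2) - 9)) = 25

Step 1. [-(5*((x^2) - 9)) = 25] flip signs both sides, so neg: 5*((x^2) - 9) = -25.
Step 2. [5*((x^2) - 9) = -25] 5·(inner) — divide through by 5, so div: (x^2) - 9 = -5.
Step 3. [(x^2) - 9 = -5] -9 is outermost — add 9 both sides. So sub: x^2 = 4.
Step 4. [x^2 = 4] √ both sides: 4 ≥ 0 gives two branches. So sqrt: x = 2 or -2.

Answer: x ∈ {-2, 2}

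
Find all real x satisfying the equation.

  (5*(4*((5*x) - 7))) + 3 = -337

Step 1. [(5*(4*((5*x) - 7))) + 3 = -337] +3 is outermost — subtract 3 both sides, so sub: 5*(4*((5*x) - 7)) = -340.
Step 2. [5*(4*((5*x) - 7)) = -340] LHS = 5·(…); ÷5 both sides, so div: 4*((5*x) - 7) = -68.
Step 3. [4*((5*x) - 7) = -68] LHS = 4·(…); ÷4 both sides. So div: (5*x) - 7 = -17.
Step 4. [(5*x) - 7 = -17] -7 is outermost — add 7 both sides, so sub: 5*x = -10.
Step 5. [5*x = -10] 5·(inner) — divide through by 5. So div: x = -2.

Answer: x ∈ {-2}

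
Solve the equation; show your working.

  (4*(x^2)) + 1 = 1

Step 1. [(4*(x^2)) + 1 = 1] +1 is outermost — subtract 1 both sides ⇒ sub: 4*(x^2) = 0.
Step 2. [4*(x^2) = 0] divide by the outer 4 ⇒ div: x^2 = 0.
Step 3. [x^2 = 0] LHS squared, RHS 0 ≥ 0: apply √ (±), so sqrt: x = 0.

Answer: x ∈ {0}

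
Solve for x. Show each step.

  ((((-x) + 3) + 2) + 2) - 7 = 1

Step 1. [((((-x) + 3) + 2) + 2) - 7 = 1] -7 is outermost — add 7 both sides ⇒ sub: (((-x) + 3) + 2) + 2 = 8.
Step 2. [(((-x) + 3) + 2) + 2 = 8] the outer +2 inverts by subtracting 2 ⇒ sub: ((-x) + 3) + 2 = 6.
Step 3. [((-x) + 3) + 2 = 6] the outer +2 inverts by subtracting 2 ⇒ sub: (-x) + 3 = 4.
Step 4. [(-x) + 3 = 4] subtract 3: x sits inside (… + 3), so sub: -x = 1.
Step 5. [-x = 1] flip signs both sides, so neg: x = -1.

Answer: x ∈ {-1}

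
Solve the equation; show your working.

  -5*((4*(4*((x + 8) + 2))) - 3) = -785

Step 1. [-5*((4*(4*((x + 8) + 2))) - 3) = -785] -5·(inner) — divide through by -5 ⇒ div: (4*(4*((x + 8) + 2))) - 3 = 157.
Step 2. [(4*(4*((x + 8) + 2))) - 3 = 157] add 3: x sits inside (… - 3). So sub: 4*(4*((x + 8) + 2)) = 160.
Step 3. [4*(4*((x + 8) + 2)) = 160] LHS = 4·(…); ÷4 both sides. So div: 4*((x + 8) + 2) = 40.
Step 4. [4*((x + 8) + 2) = 40] 4·(inner) — divide through by 4. So div: (x + 8) + 2 = 10.
Step 5. [(x + 8) + 2 = 10] 2 comes off first (subtract 2) ⇒ sub: x + 8 = 8.
Step 6. [x + 8 = 8] the outer +8 inverts by subtracting 8. So sub: x = 0.

Answer: x ∈ {0}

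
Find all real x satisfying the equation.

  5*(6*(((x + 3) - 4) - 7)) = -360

Step 1. [5*(6*(((x + 3) - 4) - 7)) = -360] leading coefficient 5: divide by 5. So div: 6*(((x + 3) - 4) - 7) = -72.
Step 2. [6*(((x + 3) - 4) - 7) = -72] divide by the outer 6. So div: ((x + 3) - 4) - 7 = -12.
Step 3. [((x + 3) - 4) - 7 = -12] -7 is outermost — add 7 both sides, so sub: (x + 3) - 4 = -5.
Step 4. [(x + 3) - 4 = -5] the outer -4 inverts by adding 4, so sub: x + 3 = -1.
Step 5. [x + 3 = -1] the outer +3 inverts by subtracting 3, so sub: x = -4.

Answer: x ∈ {-4}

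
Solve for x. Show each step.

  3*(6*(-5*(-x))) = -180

Step 1. [3*(6*(-5*(-x))) = -180] 3 out front; divide by 3 ⇒ div: 6*(-5*(-x)) = -60.
Step 2. [6*(-5*(-x)) = -60] 6 out front; divide by 6. So div: -5*(-x) = -10.
Step 3. [-5*(-x) = -10] -5 out front; divide by -5, so div: -x = 2.
Step 4. [-x = 2] LHS negated; negate both sides ⇒ neg: x = -2.

Answer: x ∈ {-2}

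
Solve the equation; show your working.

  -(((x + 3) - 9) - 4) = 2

Step 1. [-(((x + 3) - 9) - 4) = 2] leading − — multiply by −1 ⇒ neg: ((x + 3) - 9) - 4 = -2.
Step 2. [((x + 3) - 9) - 4 = -2] the outer -4 inverts by adding 4 ⇒ sub: (x + 3) - 9 = 2.
Step 3. [(x + 3) - 9 = 2] add 9: x sits inside (… - 9) ⇒ sub: x + 3 = 11.
Step 4. [x + 3 = 11] +3 is outermost — subtract 3 both sides. So sub: x = 8.

Answer: x ∈ {8}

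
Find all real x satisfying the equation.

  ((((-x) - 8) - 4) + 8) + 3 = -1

Step 1. [((((-x) - 8) - 4) + 8) + 3 = -1] peel the +3: subtract 3 from each side. So sub: (((-x) - 8) - 4) + 8 = -4.
Step 2. [(((-x) - 8) - 4) + 8 = -4] subtract 8: x sits inside (… + 8). So sub: ((-x) - 8) - 4 = -12.
Step 3. [((-x) - 8) - 4 = -12] add 4: x sits inside (… - 4) ⇒ sub: (-x) - 8 = -8.
Step 4. [(-x) - 8 = -8] the outer -8 inverts by adding 8 ⇒ sub: -x = 0.
Step 5. [-x = 0] leading − — multiply by −1, so neg: x = 0.

Answer: x ∈ {0}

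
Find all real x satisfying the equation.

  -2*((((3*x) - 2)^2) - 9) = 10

Step 1. [-2*((((3*x) - 2)^2) - 9) = 10] -2 out front; divide by -2, so div: (((3*x) - 2)^2) - 9 = -5.
Step 2. [(((3*x) - 2)^2) - 9 = -5] -9 is outermost — add 9 both sides ⇒ sub: ((3*x) - 2)^2 = 4.
Step 3. [((3*x) - 2)^2 = 4] LHS squared, RHS 4 ≥ 0: apply √ (±). So sqrt: (3*x) - 2 = 2 or -2.
Step 4. [(3*x) - 2 = 2 or -2] -2 is outermost — add 2 both sides. So sub: 3*x = 4 or 0.
Step 5. [3*x = 4 or 0] divide by the outer 3, so div: x = 4/3 or 0.

Answer: x ∈ {0, 4/3}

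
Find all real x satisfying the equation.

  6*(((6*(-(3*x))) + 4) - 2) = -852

Step 1. [6*(((6*(-(3*x))) + 4) - 2) = -852] divide by the outer 6, so div: ((6*(-(3*x))) + 4) - 2 = -142.
Step 2. [((6*(-(3*x))) + 4) - 2 = -142] add 2: x sits inside (… - 2), so sub: (6*(-(3*x))) + 4 = -140.
Step 3. [(6*(-(3*x))) + 4 = -140] 4 comes off first (subtract 4) ⇒ sub: 6*(-(3*x)) = -144.
Step 4. [6*(-(3*x)) = -144] divide by the outer 6. So div: -(3*x) = -24.
Step 5. [-(3*x) = -24] LHS negated; negate both sides. So neg: 3*x = 24.
Step 6. [3*x = 24] divide by the outer 3, so div: x = 8.

Answer: x ∈ {8}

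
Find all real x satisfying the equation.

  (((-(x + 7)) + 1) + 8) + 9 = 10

Step 1. [(((-(x + 7)) + 1) + 8) + 9 = 10] +9 is outermost — subtract 9 both sides ⇒ sub: ((-(x + 7)) + 1) + 8 = 1.
Step 2. [((-(x + 7)) + 1) + 8 = 1] 8 comes off first (subtract 8). So sub: (-(x + 7)) + 1 = -7.
Step 3. [(-(x + 7)) + 1 = -7] subtract 1: x sits inside (… + 1). So sub: -(x + 7) = -8.
Step 4. [-(x + 7) = -8] LHS negated; negate both sides. So neg: x + 7 = 8.
Step 5. [x + 7 = 8] +7 is outermost — subtract 7 both sides, so sub: x = 1.

Answer: x ∈ {1}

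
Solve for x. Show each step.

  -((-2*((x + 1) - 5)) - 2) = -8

Step 1. [-((-2*((x + 1) - 5)) - 2) = -8] leading − — multiply by −1 ⇒ neg: (-2*((x + 1) - 5)) - 2 = 8.
Step 2. [(-2*((x + 1) - 5)) - 2 = 8] -2 | LHS and -2 | 8: pull -2 out, so factor: ((x + 1) - 5) + 1 = -4.
Step 3. [((x + 1) - 5) + 1 = -4] peel the +1: subtract 1 from each side ⇒ sub: (x + 1) - 5 = -5.
Step 4. [(x + 1) - 5 = -5] 5 comes off first (add 5) ⇒ sub: x + 1 = 0.
Step 5. [x + 1 = 0] peel the +1: subtract 1 from each side, so sub: x = -1.

Answer: x ∈ {-1}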